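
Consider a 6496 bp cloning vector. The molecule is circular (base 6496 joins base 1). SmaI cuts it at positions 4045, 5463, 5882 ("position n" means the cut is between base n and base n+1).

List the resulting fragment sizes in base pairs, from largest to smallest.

4659, 1418, 419 bp

Circular molecule, 3 cuts → 3 fragments:
  5463 − 4045 = 1418 bp
  5882 − 5463 = 419 bp
  wrap: 6496 − 5882 + 4045 = 4659 bp
Sorted largest to smallest: 4659, 1418, 419 bp.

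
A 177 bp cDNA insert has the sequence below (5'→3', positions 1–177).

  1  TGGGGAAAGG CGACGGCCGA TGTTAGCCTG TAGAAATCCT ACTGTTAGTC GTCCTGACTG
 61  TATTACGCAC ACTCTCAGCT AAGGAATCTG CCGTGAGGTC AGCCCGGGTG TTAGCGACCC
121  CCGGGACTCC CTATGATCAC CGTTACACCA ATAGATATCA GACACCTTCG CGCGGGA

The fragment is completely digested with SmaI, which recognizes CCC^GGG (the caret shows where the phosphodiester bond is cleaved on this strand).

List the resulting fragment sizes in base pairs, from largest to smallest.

105, 55, 17 bp

SmaI sites (CCCGGG) start at positions 103, 120.
SmaI cuts after base 3 of each site, so after positions 105, 122.
Linear molecule, 2 cuts → 3 fragments:
  1–105 → 105 bp
  106–122 → 17 bp
  123–177 → 55 bp
Sorted largest to smallest: 105, 55, 17 bp.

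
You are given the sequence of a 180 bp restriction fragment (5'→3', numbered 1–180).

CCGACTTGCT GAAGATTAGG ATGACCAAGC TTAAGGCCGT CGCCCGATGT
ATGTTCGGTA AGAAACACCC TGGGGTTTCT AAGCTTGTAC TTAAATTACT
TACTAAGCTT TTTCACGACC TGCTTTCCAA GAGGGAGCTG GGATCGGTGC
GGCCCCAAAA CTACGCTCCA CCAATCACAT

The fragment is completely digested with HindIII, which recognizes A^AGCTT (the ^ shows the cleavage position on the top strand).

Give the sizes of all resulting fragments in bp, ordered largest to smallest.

HindIII sites (AAGCTT) start at positions 27, 81, 105.
HindIII cuts after the first base of each site, so after positions 27, 81, 105.
Linear molecule, 3 cuts → 4 fragments:
  1–27 → 27 bp
  28–81 → 54 bp
  82–105 → 24 bp
  106–180 → 75 bp
Sorted largest to smallest: 75, 54, 27, 24 bp.

75, 54, 27, 24 bp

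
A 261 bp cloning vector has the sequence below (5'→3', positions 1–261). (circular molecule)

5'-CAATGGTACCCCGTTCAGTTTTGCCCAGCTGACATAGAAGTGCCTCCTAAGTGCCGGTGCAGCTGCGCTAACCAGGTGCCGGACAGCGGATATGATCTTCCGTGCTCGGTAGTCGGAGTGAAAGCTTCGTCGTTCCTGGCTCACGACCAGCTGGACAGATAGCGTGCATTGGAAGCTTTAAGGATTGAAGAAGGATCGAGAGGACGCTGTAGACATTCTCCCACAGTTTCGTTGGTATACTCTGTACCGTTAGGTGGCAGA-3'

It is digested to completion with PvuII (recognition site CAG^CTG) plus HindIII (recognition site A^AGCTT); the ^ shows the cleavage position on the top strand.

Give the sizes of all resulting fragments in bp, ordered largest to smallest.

PvuII sites (CAGCTG) start at positions 26, 60, 148.
PvuII cuts after base 3 of each site, so after positions 28, 62, 150.
HindIII sites (AAGCTT) start at positions 122, 173.
HindIII cuts after the first base of each site, so after positions 122, 173.
Combined cut positions: 28, 62, 122, 150, 173.
Circular molecule, 5 cuts → 5 fragments:
  29–62 → 34 bp
  63–122 → 60 bp
  123–150 → 28 bp
  151–173 → 23 bp
  174–261 then 1–28 → 88 + 28 = 116 bp
Sorted largest to smallest: 116, 60, 34, 28, 23 bp.

116, 60, 34, 28, 23 bp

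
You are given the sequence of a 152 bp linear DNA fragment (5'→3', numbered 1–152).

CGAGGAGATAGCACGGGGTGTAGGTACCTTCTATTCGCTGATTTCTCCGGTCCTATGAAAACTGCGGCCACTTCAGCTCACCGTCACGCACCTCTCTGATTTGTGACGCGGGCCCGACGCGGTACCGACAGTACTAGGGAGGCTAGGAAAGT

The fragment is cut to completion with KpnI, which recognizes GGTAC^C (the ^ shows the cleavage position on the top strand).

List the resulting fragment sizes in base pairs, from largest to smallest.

KpnI sites (GGTACC) start at positions 23, 121.
KpnI cuts after base 5 of each site (before the last base), so after positions 27, 125.
Linear molecule, 2 cuts → 3 fragments:
  1–27 → 27 bp
  28–125 → 98 bp
  126–152 → 27 bp
Sorted largest to smallest: 98, 27, 27 bp.

98, 27, 27 bp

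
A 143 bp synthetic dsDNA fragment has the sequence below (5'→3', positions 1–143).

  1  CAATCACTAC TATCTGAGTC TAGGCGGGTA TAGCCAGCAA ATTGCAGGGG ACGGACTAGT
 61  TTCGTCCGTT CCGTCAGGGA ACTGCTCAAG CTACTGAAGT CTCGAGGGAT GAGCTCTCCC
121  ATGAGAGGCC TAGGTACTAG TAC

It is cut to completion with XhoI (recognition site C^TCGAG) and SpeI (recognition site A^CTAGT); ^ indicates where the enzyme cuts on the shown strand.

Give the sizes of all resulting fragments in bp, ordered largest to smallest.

The XhoI site (CTCGAG) starts at position 101.
XhoI cuts after the first base of each site, so after position 101.
SpeI sites (ACTAGT) start at positions 55, 136.
SpeI cuts after the first base of each site, so after positions 55, 136.
Combined cut positions: 55, 101, 136.
Linear molecule, 3 cuts → 4 fragments:
  1–55 → 55 bp
  56–101 → 46 bp
  102–136 → 35 bp
  137–143 → 7 bp
Sorted largest to smallest: 55, 46, 35, 7 bp.

55, 46, 35, 7 bp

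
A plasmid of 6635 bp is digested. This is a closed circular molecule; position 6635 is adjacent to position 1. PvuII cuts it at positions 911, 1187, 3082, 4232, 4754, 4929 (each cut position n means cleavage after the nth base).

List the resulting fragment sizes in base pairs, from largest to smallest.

Circular molecule, 6 cuts → 6 fragments:
  1187 − 911 = 276 bp
  3082 − 1187 = 1895 bp
  4232 − 3082 = 1150 bp
  4754 − 4232 = 522 bp
  4929 − 4754 = 175 bp
  wrap: 6635 − 4929 + 911 = 2617 bp
Sorted largest to smallest: 2617, 1895, 1150, 522, 276, 175 bp.

2617, 1895, 1150, 522, 276, 175 bp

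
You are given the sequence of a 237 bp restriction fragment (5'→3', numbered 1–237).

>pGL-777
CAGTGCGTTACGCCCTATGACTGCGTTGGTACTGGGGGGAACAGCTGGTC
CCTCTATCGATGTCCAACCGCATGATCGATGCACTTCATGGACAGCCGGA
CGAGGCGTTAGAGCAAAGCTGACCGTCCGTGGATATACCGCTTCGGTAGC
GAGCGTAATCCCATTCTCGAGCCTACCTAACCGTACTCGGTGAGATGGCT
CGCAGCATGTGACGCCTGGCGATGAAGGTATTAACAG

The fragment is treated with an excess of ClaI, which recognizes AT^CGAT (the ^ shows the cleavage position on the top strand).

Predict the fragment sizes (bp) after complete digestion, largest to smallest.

161, 57, 19 bp

ClaI sites (ATCGAT) start at positions 56, 75.
ClaI cuts after base 2 of each site, so after positions 57, 76.
Linear molecule, 2 cuts → 3 fragments:
  1–57 → 57 bp
  58–76 → 19 bp
  77–237 → 161 bp
Sorted largest to smallest: 161, 57, 19 bp.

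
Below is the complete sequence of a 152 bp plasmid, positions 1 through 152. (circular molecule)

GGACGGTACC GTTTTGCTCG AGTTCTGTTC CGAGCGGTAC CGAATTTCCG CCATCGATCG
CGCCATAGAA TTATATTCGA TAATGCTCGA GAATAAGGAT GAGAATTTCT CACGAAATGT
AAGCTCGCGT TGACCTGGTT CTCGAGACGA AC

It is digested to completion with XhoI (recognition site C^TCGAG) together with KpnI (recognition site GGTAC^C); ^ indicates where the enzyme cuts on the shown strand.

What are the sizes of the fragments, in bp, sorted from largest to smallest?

55, 46, 23, 20, 8 bp

XhoI sites (CTCGAG) start at positions 17, 86, 141.
XhoI cuts after the first base of each site, so after positions 17, 86, 141.
KpnI sites (GGTACC) start at positions 5, 36.
KpnI cuts after base 5 of each site (before the last base), so after positions 9, 40.
Combined cut positions: 9, 17, 40, 86, 141.
Circular molecule, 5 cuts → 5 fragments:
  10–17 → 8 bp
  18–40 → 23 bp
  41–86 → 46 bp
  87–141 → 55 bp
  142–152 then 1–9 → 11 + 9 = 20 bp
Sorted largest to smallest: 55, 46, 23, 20, 8 bp.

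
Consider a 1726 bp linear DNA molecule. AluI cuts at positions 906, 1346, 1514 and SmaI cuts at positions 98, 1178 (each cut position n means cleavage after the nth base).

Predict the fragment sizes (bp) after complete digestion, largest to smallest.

808, 272, 212, 168, 168, 98 bp

Combined cut positions (sorted): 98, 906, 1178, 1346, 1514.
Linear molecule, 5 cuts → 6 fragments:
  98 − 0 = 98 bp
  906 − 98 = 808 bp
  1178 − 906 = 272 bp
  1346 − 1178 = 168 bp
  1514 − 1346 = 168 bp
  1726 − 1514 = 212 bp
Sorted largest to smallest: 808, 272, 212, 168, 168, 98 bp.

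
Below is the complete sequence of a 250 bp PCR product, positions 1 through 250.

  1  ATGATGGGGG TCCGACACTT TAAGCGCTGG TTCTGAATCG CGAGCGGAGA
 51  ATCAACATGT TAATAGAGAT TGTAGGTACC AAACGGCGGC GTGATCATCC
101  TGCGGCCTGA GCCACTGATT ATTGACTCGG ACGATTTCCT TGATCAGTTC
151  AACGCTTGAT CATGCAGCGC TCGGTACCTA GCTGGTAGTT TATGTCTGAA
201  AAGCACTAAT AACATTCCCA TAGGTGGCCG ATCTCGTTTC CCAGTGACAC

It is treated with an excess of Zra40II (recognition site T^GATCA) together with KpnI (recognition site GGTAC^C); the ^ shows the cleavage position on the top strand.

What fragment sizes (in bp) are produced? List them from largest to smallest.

79, 73, 49, 20, 16, 13 bp

Zra40II sites (TGATCA) start at positions 92, 141, 157.
Zra40II cuts after the first base of each site, so after positions 92, 141, 157.
KpnI sites (GGTACC) start at positions 75, 173.
KpnI cuts after base 5 of each site (before the last base), so after positions 79, 177.
Combined cut positions: 79, 92, 141, 157, 177.
Linear molecule, 5 cuts → 6 fragments:
  1–79 → 79 bp
  80–92 → 13 bp
  93–141 → 49 bp
  142–157 → 16 bp
  158–177 → 20 bp
  178–250 → 73 bp
Sorted largest to smallest: 79, 73, 49, 20, 16, 13 bp.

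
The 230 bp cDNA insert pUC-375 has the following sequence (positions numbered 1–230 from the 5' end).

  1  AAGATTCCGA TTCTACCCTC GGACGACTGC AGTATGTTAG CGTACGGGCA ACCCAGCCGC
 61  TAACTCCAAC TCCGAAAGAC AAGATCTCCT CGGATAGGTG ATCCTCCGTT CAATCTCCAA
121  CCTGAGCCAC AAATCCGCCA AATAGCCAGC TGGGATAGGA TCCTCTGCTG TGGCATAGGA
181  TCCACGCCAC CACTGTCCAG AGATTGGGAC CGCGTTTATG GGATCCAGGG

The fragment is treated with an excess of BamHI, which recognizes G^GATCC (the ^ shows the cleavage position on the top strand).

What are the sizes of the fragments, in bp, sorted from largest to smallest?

158, 43, 20, 9 bp

BamHI sites (GGATCC) start at positions 158, 178, 221.
BamHI cuts after the first base of each site, so after positions 158, 178, 221.
Linear molecule, 3 cuts → 4 fragments:
  1–158 → 158 bp
  159–178 → 20 bp
  179–221 → 43 bp
  222–230 → 9 bp
Sorted largest to smallest: 158, 43, 20, 9 bp.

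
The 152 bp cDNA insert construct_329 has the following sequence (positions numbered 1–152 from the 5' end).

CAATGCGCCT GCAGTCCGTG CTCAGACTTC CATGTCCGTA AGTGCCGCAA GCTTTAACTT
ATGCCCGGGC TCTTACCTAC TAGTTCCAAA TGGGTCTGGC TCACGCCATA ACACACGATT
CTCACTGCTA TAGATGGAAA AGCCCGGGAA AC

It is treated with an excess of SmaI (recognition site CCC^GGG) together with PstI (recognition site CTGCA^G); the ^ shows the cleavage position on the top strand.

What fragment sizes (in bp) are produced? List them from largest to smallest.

SmaI sites (CCCGGG) start at positions 64, 143.
SmaI cuts after base 3 of each site, so after positions 66, 145.
The PstI site (CTGCAG) starts at position 9.
PstI cuts after base 5 of each site (before the last base), so after position 13.
Combined cut positions: 13, 66, 145.
Linear molecule, 3 cuts → 4 fragments:
  1–13 → 13 bp
  14–66 → 53 bp
  67–145 → 79 bp
  146–152 → 7 bp
Sorted largest to smallest: 79, 53, 13, 7 bp.

79, 53, 13, 7 bp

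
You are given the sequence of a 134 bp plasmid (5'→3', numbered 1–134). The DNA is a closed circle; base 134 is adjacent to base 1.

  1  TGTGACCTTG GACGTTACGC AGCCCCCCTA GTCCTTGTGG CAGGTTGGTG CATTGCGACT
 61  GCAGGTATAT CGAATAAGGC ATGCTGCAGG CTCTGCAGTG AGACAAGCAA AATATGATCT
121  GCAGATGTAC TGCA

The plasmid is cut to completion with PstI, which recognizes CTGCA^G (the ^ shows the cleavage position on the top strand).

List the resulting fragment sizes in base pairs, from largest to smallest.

PstI sites (CTGCAG) start at positions 59, 84, 93, 119.
PstI cuts after base 5 of each site (before the last base), so after positions 63, 88, 97, 123.
Circular molecule, 4 cuts → 4 fragments:
  64–88 → 25 bp
  89–97 → 9 bp
  98–123 → 26 bp
  124–134 then 1–63 → 11 + 63 = 74 bp
Sorted largest to smallest: 74, 26, 25, 9 bp.

74, 26, 25, 9 bp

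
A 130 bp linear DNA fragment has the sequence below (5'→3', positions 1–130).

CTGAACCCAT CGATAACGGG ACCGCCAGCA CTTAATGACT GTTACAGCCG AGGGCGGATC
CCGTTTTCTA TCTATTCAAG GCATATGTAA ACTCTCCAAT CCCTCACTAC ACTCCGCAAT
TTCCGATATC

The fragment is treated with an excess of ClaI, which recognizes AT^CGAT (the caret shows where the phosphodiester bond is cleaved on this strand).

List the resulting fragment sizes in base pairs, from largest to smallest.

The ClaI site (ATCGAT) starts at position 9.
ClaI cuts after base 2 of each site, so after position 10.
Linear molecule, 1 cut → 2 fragments:
  1–10 → 10 bp
  11–130 → 120 bp
Sorted largest to smallest: 120, 10 bp.

120, 10 bp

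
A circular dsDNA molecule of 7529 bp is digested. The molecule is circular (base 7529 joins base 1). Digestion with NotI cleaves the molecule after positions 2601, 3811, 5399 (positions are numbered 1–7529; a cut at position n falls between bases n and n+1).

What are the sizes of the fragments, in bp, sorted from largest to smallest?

4731, 1588, 1210 bp

Circular molecule, 3 cuts → 3 fragments:
  3811 − 2601 = 1210 bp
  5399 − 3811 = 1588 bp
  wrap: 7529 − 5399 + 2601 = 4731 bp
Sorted largest to smallest: 4731, 1588, 1210 bp.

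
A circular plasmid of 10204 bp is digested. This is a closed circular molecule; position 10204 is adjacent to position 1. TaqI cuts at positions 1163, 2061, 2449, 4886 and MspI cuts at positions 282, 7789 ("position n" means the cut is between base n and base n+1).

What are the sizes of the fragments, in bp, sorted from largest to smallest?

Combined cut positions (sorted): 282, 1163, 2061, 2449, 4886, 7789.
Circular molecule, 6 cuts → 6 fragments:
  1163 − 282 = 881 bp
  2061 − 1163 = 898 bp
  2449 − 2061 = 388 bp
  4886 − 2449 = 2437 bp
  7789 − 4886 = 2903 bp
  wrap: 10204 − 7789 + 282 = 2697 bp
Sorted largest to smallest: 2903, 2697, 2437, 898, 881, 388 bp.

2903, 2697, 2437, 898, 881, 388 bp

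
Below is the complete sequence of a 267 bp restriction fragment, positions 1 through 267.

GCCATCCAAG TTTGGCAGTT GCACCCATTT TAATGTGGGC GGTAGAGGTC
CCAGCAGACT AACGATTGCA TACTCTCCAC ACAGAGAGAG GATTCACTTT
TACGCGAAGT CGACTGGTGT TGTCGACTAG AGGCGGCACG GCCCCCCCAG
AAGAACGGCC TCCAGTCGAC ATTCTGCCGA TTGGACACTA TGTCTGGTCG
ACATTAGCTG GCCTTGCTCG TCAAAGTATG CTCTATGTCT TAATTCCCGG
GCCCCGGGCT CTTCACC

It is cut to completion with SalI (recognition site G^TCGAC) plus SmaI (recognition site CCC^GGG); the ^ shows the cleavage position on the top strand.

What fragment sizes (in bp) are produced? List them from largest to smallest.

SalI sites (GTCGAC) start at positions 109, 122, 165, 197.
SalI cuts after the first base of each site, so after positions 109, 122, 165, 197.
SmaI sites (CCCGGG) start at positions 246, 253.
SmaI cuts after base 3 of each site, so after positions 248, 255.
Combined cut positions: 109, 122, 165, 197, 248, 255.
Linear molecule, 6 cuts → 7 fragments:
  1–109 → 109 bp
  110–122 → 13 bp
  123–165 → 43 bp
  166–197 → 32 bp
  198–248 → 51 bp
  249–255 → 7 bp
  256–267 → 12 bp
Sorted largest to smallest: 109, 51, 43, 32, 13, 12, 7 bp.

109, 51, 43, 32, 13, 12, 7 bp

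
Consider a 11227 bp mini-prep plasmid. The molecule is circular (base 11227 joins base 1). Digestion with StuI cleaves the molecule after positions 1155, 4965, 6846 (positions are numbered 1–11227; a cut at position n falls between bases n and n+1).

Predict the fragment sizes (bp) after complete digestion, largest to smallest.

Circular molecule, 3 cuts → 3 fragments:
  4965 − 1155 = 3810 bp
  6846 − 4965 = 1881 bp
  wrap: 11227 − 6846 + 1155 = 5536 bp
Sorted largest to smallest: 5536, 3810, 1881 bp.

5536, 3810, 1881 bp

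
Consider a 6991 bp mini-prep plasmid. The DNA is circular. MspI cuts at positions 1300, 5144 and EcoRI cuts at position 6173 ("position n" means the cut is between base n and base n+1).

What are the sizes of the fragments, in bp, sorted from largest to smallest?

Combined cut positions (sorted): 1300, 5144, 6173.
Circular molecule, 3 cuts → 3 fragments:
  5144 − 1300 = 3844 bp
  6173 − 5144 = 1029 bp
  wrap: 6991 − 6173 + 1300 = 2118 bp
Sorted largest to smallest: 3844, 2118, 1029 bp.

3844, 2118, 1029 bp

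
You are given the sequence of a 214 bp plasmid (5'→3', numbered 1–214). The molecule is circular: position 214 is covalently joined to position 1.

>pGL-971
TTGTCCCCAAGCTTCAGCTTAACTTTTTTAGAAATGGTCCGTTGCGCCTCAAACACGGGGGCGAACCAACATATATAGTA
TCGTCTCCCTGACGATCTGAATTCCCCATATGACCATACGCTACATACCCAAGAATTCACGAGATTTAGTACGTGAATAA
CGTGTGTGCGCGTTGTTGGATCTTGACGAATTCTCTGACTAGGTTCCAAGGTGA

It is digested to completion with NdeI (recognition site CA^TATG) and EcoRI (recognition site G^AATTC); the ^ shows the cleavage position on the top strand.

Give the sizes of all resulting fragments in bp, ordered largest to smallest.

125, 55, 25, 9 bp

The NdeI site (CATATG) starts at position 107.
NdeI cuts after base 2 of each site, so after position 108.
EcoRI sites (GAATTC) start at positions 99, 133, 188.
EcoRI cuts after the first base of each site, so after positions 99, 133, 188.
Combined cut positions: 99, 108, 133, 188.
Circular molecule, 4 cuts → 4 fragments:
  100–108 → 9 bp
  109–133 → 25 bp
  134–188 → 55 bp
  189–214 then 1–99 → 26 + 99 = 125 bp
Sorted largest to smallest: 125, 55, 25, 9 bp.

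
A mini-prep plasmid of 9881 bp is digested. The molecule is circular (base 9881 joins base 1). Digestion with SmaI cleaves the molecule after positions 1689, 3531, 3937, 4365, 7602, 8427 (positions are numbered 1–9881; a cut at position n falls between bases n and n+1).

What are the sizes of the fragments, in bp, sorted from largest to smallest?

Circular molecule, 6 cuts → 6 fragments:
  3531 − 1689 = 1842 bp
  3937 − 3531 = 406 bp
  4365 − 3937 = 428 bp
  7602 − 4365 = 3237 bp
  8427 − 7602 = 825 bp
  wrap: 9881 − 8427 + 1689 = 3143 bp
Sorted largest to smallest: 3237, 3143, 1842, 825, 428, 406 bp.

3237, 3143, 1842, 825, 428, 406 bp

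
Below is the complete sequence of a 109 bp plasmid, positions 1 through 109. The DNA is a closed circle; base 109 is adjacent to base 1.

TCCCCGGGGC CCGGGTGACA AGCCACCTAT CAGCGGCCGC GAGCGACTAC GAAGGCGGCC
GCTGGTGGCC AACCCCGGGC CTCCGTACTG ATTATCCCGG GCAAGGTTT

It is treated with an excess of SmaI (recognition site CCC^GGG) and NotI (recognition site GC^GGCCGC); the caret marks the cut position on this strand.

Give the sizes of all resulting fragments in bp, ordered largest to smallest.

22, 22, 22, 20, 16, 7 bp

SmaI sites (CCCGGG) start at positions 3, 10, 74, 96.
SmaI cuts after base 3 of each site, so after positions 5, 12, 76, 98.
NotI sites (GCGGCCGC) start at positions 33, 55.
NotI cuts after base 2 of each site, so after positions 34, 56.
Combined cut positions: 5, 12, 34, 56, 76, 98.
Circular molecule, 6 cuts → 6 fragments:
  6–12 → 7 bp
  13–34 → 22 bp
  35–56 → 22 bp
  57–76 → 20 bp
  77–98 → 22 bp
  99–109 then 1–5 → 11 + 5 = 16 bp
Sorted largest to smallest: 22, 22, 22, 20, 16, 7 bp.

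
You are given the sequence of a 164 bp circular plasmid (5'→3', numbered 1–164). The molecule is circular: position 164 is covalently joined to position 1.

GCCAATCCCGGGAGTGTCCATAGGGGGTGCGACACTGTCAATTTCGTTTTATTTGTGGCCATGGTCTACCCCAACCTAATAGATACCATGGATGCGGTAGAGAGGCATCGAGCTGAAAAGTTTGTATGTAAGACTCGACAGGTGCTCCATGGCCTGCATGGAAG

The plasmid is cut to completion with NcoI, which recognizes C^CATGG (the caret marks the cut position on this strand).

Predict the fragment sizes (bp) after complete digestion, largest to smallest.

NcoI sites (CCATGG) start at positions 59, 86, 147.
NcoI cuts after the first base of each site, so after positions 59, 86, 147.
Circular molecule, 3 cuts → 3 fragments:
  60–86 → 27 bp
  87–147 → 61 bp
  148–164 then 1–59 → 17 + 59 = 76 bp
Sorted largest to smallest: 76, 61, 27 bp.

76, 61, 27 bp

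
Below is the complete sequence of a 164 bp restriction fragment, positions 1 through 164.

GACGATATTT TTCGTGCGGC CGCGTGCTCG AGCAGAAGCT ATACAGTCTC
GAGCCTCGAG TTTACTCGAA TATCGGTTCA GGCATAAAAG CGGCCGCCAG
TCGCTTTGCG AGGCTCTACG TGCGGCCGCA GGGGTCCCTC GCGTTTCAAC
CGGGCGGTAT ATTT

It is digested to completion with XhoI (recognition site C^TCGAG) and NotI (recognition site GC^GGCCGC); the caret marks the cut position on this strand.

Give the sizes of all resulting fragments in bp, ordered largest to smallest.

41, 36, 32, 21, 17, 10, 7 bp

XhoI sites (CTCGAG) start at positions 27, 48, 55.
XhoI cuts after the first base of each site, so after positions 27, 48, 55.
NotI sites (GCGGCCGC) start at positions 16, 90, 122.
NotI cuts after base 2 of each site, so after positions 17, 91, 123.
Combined cut positions: 17, 27, 48, 55, 91, 123.
Linear molecule, 6 cuts → 7 fragments:
  1–17 → 17 bp
  18–27 → 10 bp
  28–48 → 21 bp
  49–55 → 7 bp
  56–91 → 36 bp
  92–123 → 32 bp
  124–164 → 41 bp
Sorted largest to smallest: 41, 36, 32, 21, 17, 10, 7 bp.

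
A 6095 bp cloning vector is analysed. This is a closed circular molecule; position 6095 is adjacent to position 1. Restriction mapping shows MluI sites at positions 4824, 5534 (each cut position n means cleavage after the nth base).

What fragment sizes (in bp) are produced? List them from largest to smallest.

5385, 710 bp

Circular molecule, 2 cuts → 2 fragments:
  5534 − 4824 = 710 bp
  wrap: 6095 − 5534 + 4824 = 5385 bp
Sorted largest to smallest: 5385, 710 bp.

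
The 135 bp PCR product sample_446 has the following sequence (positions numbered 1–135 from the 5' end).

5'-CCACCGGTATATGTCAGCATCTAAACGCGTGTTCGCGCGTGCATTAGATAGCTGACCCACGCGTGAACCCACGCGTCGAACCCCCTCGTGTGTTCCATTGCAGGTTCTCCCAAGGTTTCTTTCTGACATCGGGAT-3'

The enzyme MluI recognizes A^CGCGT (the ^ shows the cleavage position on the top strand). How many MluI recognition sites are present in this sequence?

ACGCGT occurs starting at positions 25, 59, 71.
MluI cuts at 3 sites.

3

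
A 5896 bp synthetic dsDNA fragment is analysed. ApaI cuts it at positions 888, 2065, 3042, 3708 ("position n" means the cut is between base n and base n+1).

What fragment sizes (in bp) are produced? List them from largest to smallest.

Linear molecule, 4 cuts → 5 fragments:
  888 − 0 = 888 bp
  2065 − 888 = 1177 bp
  3042 − 2065 = 977 bp
  3708 − 3042 = 666 bp
  5896 − 3708 = 2188 bp
Sorted largest to smallest: 2188, 1177, 977, 888, 666 bp.

2188, 1177, 977, 888, 666 bp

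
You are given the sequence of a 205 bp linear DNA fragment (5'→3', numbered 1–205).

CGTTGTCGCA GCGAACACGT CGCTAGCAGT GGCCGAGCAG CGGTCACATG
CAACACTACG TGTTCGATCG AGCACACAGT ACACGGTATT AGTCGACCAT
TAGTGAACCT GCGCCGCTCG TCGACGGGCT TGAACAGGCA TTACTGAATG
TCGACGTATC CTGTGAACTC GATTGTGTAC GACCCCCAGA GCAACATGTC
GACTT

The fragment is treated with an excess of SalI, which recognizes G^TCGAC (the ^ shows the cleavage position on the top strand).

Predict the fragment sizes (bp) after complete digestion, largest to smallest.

92, 48, 30, 28, 7 bp

SalI sites (GTCGAC) start at positions 92, 120, 150, 198.
SalI cuts after the first base of each site, so after positions 92, 120, 150, 198.
Linear molecule, 4 cuts → 5 fragments:
  1–92 → 92 bp
  93–120 → 28 bp
  121–150 → 30 bp
  151–198 → 48 bp
  199–205 → 7 bp
Sorted largest to smallest: 92, 48, 30, 28, 7 bp.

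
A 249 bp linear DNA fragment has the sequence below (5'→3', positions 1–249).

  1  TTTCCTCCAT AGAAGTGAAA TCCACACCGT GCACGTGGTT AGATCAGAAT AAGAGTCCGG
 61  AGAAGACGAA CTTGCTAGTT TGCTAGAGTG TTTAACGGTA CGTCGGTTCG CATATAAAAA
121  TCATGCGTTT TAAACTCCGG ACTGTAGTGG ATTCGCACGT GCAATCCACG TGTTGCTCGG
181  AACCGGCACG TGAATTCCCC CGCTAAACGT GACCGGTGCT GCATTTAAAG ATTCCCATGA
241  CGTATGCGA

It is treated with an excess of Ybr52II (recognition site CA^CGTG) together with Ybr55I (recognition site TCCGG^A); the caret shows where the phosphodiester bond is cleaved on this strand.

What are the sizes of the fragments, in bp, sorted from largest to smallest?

80, 61, 33, 27, 20, 17, 11 bp

Ybr52II sites (CACGTG) start at positions 32, 156, 167, 187.
Ybr52II cuts after base 2 of each site, so after positions 33, 157, 168, 188.
Ybr55I sites (TCCGGA) start at positions 56, 136.
Ybr55I cuts after base 5 of each site (before the last base), so after positions 60, 140.
Combined cut positions: 33, 60, 140, 157, 168, 188.
Linear molecule, 6 cuts → 7 fragments:
  1–33 → 33 bp
  34–60 → 27 bp
  61–140 → 80 bp
  141–157 → 17 bp
  158–168 → 11 bp
  169–188 → 20 bp
  189–249 → 61 bp
Sorted largest to smallest: 80, 61, 33, 27, 20, 17, 11 bp.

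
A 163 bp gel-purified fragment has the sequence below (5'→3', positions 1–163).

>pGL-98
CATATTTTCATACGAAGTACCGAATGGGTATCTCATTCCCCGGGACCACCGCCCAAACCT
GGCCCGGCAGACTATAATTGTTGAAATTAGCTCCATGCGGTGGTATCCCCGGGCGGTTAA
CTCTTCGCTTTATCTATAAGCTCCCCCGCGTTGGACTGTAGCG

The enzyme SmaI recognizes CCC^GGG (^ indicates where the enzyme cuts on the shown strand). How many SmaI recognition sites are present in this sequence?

2

CCCGGG occurs starting at positions 39, 108.
SmaI cuts at 2 sites.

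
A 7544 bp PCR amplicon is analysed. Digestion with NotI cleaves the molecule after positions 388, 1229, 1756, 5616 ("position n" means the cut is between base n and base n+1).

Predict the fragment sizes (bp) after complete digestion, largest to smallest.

Linear molecule, 4 cuts → 5 fragments:
  388 − 0 = 388 bp
  1229 − 388 = 841 bp
  1756 − 1229 = 527 bp
  5616 − 1756 = 3860 bp
  7544 − 5616 = 1928 bp
Sorted largest to smallest: 3860, 1928, 841, 527, 388 bp.

3860, 1928, 841, 527, 388 bp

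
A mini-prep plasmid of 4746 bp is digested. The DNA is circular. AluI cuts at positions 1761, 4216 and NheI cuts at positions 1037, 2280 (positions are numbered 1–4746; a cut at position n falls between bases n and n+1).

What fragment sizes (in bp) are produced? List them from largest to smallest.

Combined cut positions (sorted): 1037, 1761, 2280, 4216.
Circular molecule, 4 cuts → 4 fragments:
  1761 − 1037 = 724 bp
  2280 − 1761 = 519 bp
  4216 − 2280 = 1936 bp
  wrap: 4746 − 4216 + 1037 = 1567 bp
Sorted largest to smallest: 1936, 1567, 724, 519 bp.

1936, 1567, 724, 519 bp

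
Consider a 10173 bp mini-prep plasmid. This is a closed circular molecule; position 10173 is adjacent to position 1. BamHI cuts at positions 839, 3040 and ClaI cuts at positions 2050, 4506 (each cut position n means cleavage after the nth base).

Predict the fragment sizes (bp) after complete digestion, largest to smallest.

Combined cut positions (sorted): 839, 2050, 3040, 4506.
Circular molecule, 4 cuts → 4 fragments:
  2050 − 839 = 1211 bp
  3040 − 2050 = 990 bp
  4506 − 3040 = 1466 bp
  wrap: 10173 − 4506 + 839 = 6506 bp
Sorted largest to smallest: 6506, 1466, 1211, 990 bp.

6506, 1466, 1211, 990 bp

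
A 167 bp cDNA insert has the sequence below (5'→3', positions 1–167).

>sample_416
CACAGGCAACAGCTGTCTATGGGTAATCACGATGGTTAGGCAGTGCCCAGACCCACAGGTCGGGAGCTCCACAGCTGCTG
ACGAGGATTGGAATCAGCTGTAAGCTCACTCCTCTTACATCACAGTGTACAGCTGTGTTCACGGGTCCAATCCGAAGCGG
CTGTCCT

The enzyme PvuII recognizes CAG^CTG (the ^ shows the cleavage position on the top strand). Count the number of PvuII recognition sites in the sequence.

4

CAGCTG occurs starting at positions 10, 72, 95, 130.
PvuII cuts at 4 sites.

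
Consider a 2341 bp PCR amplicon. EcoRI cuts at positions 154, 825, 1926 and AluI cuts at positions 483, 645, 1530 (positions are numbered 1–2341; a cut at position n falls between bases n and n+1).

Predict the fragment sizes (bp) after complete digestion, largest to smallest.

Combined cut positions (sorted): 154, 483, 645, 825, 1530, 1926.
Linear molecule, 6 cuts → 7 fragments:
  154 − 0 = 154 bp
  483 − 154 = 329 bp
  645 − 483 = 162 bp
  825 − 645 = 180 bp
  1530 − 825 = 705 bp
  1926 − 1530 = 396 bp
  2341 − 1926 = 415 bp
Sorted largest to smallest: 705, 415, 396, 329, 180, 162, 154 bp.

705, 415, 396, 329, 180, 162, 154 bp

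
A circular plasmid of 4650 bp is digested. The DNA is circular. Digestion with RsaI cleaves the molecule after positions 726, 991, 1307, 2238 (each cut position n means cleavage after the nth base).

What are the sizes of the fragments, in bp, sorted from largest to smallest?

3138, 931, 316, 265 bp

Circular molecule, 4 cuts → 4 fragments:
  991 − 726 = 265 bp
  1307 − 991 = 316 bp
  2238 − 1307 = 931 bp
  wrap: 4650 − 2238 + 726 = 3138 bp
Sorted largest to smallest: 3138, 931, 316, 265 bp.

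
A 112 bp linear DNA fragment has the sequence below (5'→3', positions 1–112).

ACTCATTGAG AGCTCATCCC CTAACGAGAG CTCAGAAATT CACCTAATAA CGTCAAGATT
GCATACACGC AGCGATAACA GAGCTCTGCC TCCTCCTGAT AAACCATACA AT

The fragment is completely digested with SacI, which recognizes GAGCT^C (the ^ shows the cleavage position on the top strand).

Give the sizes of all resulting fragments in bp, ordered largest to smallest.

SacI sites (GAGCTC) start at positions 10, 28, 81.
SacI cuts after base 5 of each site (before the last base), so after positions 14, 32, 85.
Linear molecule, 3 cuts → 4 fragments:
  1–14 → 14 bp
  15–32 → 18 bp
  33–85 → 53 bp
  86–112 → 27 bp
Sorted largest to smallest: 53, 27, 18, 14 bp.

53, 27, 18, 14 bp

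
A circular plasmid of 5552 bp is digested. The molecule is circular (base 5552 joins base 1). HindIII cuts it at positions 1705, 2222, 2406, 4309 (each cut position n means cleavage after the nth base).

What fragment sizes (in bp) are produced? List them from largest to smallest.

2948, 1903, 517, 184 bp

Circular molecule, 4 cuts → 4 fragments:
  2222 − 1705 = 517 bp
  2406 − 2222 = 184 bp
  4309 − 2406 = 1903 bp
  wrap: 5552 − 4309 + 1705 = 2948 bp
Sorted largest to smallest: 2948, 1903, 517, 184 bp.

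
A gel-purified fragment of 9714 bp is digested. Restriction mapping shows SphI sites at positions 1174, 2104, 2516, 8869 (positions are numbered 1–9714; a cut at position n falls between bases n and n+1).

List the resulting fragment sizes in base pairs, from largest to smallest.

Linear molecule, 4 cuts → 5 fragments:
  1174 − 0 = 1174 bp
  2104 − 1174 = 930 bp
  2516 − 2104 = 412 bp
  8869 − 2516 = 6353 bp
  9714 − 8869 = 845 bp
Sorted largest to smallest: 6353, 1174, 930, 845, 412 bp.

6353, 1174, 930, 845, 412 bp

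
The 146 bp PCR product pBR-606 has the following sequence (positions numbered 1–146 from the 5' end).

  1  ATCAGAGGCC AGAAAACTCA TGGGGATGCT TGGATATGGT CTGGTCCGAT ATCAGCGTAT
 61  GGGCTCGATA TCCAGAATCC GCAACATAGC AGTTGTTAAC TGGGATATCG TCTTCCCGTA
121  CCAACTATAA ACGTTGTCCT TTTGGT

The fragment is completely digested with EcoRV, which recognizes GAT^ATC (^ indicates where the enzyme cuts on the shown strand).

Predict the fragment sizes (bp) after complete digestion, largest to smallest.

EcoRV sites (GATATC) start at positions 48, 67, 104.
EcoRV cuts after base 3 of each site, so after positions 50, 69, 106.
Linear molecule, 3 cuts → 4 fragments:
  1–50 → 50 bp
  51–69 → 19 bp
  70–106 → 37 bp
  107–146 → 40 bp
Sorted largest to smallest: 50, 40, 37, 19 bp.

50, 40, 37, 19 bp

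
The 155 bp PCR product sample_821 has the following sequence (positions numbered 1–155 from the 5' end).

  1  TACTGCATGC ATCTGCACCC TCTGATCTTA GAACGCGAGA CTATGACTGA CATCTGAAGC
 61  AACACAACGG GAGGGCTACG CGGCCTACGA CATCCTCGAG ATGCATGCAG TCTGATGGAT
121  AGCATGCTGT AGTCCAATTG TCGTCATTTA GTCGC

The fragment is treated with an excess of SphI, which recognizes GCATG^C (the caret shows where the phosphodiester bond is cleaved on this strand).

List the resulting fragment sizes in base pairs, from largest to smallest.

SphI sites (GCATGC) start at positions 5, 103, 122.
SphI cuts after base 5 of each site (before the last base), so after positions 9, 107, 126.
Linear molecule, 3 cuts → 4 fragments:
  1–9 → 9 bp
  10–107 → 98 bp
  108–126 → 19 bp
  127–155 → 29 bp
Sorted largest to smallest: 98, 29, 19, 9 bp.

98, 29, 19, 9 bp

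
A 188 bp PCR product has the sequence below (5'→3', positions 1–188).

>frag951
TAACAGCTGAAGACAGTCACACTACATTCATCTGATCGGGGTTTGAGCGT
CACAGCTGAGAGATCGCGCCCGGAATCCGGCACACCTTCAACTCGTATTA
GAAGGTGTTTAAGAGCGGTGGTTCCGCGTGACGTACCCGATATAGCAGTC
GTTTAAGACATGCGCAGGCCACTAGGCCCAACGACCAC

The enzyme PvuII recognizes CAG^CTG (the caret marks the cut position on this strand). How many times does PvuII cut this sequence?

2

CAGCTG occurs starting at positions 4, 53.
PvuII cuts at 2 sites.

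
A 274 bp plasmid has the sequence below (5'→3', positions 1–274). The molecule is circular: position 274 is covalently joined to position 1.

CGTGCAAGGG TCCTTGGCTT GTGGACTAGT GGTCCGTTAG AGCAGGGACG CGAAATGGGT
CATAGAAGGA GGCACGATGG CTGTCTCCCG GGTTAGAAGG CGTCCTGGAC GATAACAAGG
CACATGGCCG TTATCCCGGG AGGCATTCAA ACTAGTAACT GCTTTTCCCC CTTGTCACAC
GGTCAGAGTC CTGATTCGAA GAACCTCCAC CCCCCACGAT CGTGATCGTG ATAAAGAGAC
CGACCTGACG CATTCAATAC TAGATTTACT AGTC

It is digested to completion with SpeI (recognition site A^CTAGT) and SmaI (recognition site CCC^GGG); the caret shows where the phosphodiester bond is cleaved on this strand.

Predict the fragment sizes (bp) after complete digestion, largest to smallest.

SpeI sites (ACTAGT) start at positions 25, 151, 268.
SpeI cuts after the first base of each site, so after positions 25, 151, 268.
SmaI sites (CCCGGG) start at positions 87, 135.
SmaI cuts after base 3 of each site, so after positions 89, 137.
Combined cut positions: 25, 89, 137, 151, 268.
Circular molecule, 5 cuts → 5 fragments:
  26–89 → 64 bp
  90–137 → 48 bp
  138–151 → 14 bp
  152–268 → 117 bp
  269–274 then 1–25 → 6 + 25 = 31 bp
Sorted largest to smallest: 117, 64, 48, 31, 14 bp.

117, 64, 48, 31, 14 bp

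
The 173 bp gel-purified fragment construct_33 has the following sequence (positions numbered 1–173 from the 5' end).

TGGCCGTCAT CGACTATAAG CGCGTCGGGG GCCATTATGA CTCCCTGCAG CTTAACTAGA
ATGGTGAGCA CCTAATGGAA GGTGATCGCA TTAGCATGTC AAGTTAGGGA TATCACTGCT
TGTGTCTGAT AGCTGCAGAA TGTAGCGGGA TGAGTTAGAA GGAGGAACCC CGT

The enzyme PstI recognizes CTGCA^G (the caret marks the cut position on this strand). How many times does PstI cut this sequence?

CTGCAG occurs starting at positions 45, 133.
PstI cuts at 2 sites.

2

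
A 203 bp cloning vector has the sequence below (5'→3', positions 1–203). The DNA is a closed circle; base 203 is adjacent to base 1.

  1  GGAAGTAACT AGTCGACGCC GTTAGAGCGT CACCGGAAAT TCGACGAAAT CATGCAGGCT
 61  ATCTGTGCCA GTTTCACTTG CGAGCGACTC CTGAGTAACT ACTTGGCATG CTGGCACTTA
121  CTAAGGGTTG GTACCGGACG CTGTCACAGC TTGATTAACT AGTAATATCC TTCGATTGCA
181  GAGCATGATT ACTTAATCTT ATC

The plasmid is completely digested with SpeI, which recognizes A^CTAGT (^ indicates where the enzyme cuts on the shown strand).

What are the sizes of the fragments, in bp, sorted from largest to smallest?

150, 53 bp

SpeI sites (ACTAGT) start at positions 8, 158.
SpeI cuts after the first base of each site, so after positions 8, 158.
Circular molecule, 2 cuts → 2 fragments:
  9–158 → 150 bp
  159–203 then 1–8 → 45 + 8 = 53 bp
Sorted largest to smallest: 150, 53 bp.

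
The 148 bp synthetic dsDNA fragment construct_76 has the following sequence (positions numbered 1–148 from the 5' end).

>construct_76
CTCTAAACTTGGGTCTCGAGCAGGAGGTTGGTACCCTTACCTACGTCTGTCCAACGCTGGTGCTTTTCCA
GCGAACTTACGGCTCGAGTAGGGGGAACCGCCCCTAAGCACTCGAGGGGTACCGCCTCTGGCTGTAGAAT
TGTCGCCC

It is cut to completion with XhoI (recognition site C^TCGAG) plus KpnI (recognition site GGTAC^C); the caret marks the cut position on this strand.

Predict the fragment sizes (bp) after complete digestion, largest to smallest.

XhoI sites (CTCGAG) start at positions 15, 83, 111.
XhoI cuts after the first base of each site, so after positions 15, 83, 111.
KpnI sites (GGTACC) start at positions 30, 118.
KpnI cuts after base 5 of each site (before the last base), so after positions 34, 122.
Combined cut positions: 15, 34, 83, 111, 122.
Linear molecule, 5 cuts → 6 fragments:
  1–15 → 15 bp
  16–34 → 19 bp
  35–83 → 49 bp
  84–111 → 28 bp
  112–122 → 11 bp
  123–148 → 26 bp
Sorted largest to smallest: 49, 28, 26, 19, 15, 11 bp.

49, 28, 26, 19, 15, 11 bp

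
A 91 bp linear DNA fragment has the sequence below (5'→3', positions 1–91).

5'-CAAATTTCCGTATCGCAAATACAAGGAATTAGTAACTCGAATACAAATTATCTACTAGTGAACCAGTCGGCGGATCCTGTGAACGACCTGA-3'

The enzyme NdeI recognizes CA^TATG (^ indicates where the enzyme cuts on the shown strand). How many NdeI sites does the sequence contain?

No occurrence of CATATG is present in the sequence.
NdeI does not cut: 0 sites.

0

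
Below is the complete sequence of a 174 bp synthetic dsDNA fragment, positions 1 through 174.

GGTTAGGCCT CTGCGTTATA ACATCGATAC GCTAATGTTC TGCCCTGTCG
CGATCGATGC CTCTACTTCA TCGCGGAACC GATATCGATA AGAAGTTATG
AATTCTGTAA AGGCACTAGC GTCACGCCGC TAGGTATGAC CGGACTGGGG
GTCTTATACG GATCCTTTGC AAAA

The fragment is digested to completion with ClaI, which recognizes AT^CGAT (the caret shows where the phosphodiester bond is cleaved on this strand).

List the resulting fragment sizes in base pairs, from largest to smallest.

89, 31, 30, 24 bp

ClaI sites (ATCGAT) start at positions 23, 53, 84.
ClaI cuts after base 2 of each site, so after positions 24, 54, 85.
Linear molecule, 3 cuts → 4 fragments:
  1–24 → 24 bp
  25–54 → 30 bp
  55–85 → 31 bp
  86–174 → 89 bp
Sorted largest to smallest: 89, 31, 30, 24 bp.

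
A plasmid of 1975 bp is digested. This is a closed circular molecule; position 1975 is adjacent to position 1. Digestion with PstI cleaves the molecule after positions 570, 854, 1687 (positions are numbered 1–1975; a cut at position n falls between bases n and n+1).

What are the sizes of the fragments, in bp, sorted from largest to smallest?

858, 833, 284 bp

Circular molecule, 3 cuts → 3 fragments:
  854 − 570 = 284 bp
  1687 − 854 = 833 bp
  wrap: 1975 − 1687 + 570 = 858 bp
Sorted largest to smallest: 858, 833, 284 bp.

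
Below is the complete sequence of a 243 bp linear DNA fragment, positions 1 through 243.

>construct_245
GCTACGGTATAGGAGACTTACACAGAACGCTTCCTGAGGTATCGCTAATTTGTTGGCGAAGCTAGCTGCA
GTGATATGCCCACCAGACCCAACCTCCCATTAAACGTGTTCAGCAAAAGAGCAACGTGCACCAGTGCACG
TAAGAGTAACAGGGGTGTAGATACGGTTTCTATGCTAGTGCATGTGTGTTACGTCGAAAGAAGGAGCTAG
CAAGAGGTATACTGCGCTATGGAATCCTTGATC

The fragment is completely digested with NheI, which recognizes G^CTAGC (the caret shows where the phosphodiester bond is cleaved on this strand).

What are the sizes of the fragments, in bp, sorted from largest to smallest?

145, 61, 37 bp

NheI sites (GCTAGC) start at positions 61, 206.
NheI cuts after the first base of each site, so after positions 61, 206.
Linear molecule, 2 cuts → 3 fragments:
  1–61 → 61 bp
  62–206 → 145 bp
  207–243 → 37 bp
Sorted largest to smallest: 145, 61, 37 bp.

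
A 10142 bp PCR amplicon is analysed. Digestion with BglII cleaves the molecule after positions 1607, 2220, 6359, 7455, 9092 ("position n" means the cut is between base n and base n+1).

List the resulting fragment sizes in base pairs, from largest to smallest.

4139, 1637, 1607, 1096, 1050, 613 bp

Linear molecule, 5 cuts → 6 fragments:
  1607 − 0 = 1607 bp
  2220 − 1607 = 613 bp
  6359 − 2220 = 4139 bp
  7455 − 6359 = 1096 bp
  9092 − 7455 = 1637 bp
  10142 − 9092 = 1050 bp
Sorted largest to smallest: 4139, 1637, 1607, 1096, 1050, 613 bp.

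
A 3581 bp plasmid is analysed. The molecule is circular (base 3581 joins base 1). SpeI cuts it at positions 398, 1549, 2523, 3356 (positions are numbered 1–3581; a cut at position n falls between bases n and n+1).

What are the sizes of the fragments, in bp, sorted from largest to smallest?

Circular molecule, 4 cuts → 4 fragments:
  1549 − 398 = 1151 bp
  2523 − 1549 = 974 bp
  3356 − 2523 = 833 bp
  wrap: 3581 − 3356 + 398 = 623 bp
Sorted largest to smallest: 1151, 974, 833, 623 bp.

1151, 974, 833, 623 bp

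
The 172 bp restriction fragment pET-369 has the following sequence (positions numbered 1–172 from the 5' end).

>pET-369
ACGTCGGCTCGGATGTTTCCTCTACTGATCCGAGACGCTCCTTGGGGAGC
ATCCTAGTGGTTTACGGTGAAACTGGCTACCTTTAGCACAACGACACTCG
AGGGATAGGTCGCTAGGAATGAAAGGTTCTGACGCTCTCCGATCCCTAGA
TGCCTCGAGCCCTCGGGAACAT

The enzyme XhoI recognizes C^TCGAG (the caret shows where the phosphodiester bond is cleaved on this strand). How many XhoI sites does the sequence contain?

2

CTCGAG occurs starting at positions 97, 154.
XhoI cuts at 2 sites.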